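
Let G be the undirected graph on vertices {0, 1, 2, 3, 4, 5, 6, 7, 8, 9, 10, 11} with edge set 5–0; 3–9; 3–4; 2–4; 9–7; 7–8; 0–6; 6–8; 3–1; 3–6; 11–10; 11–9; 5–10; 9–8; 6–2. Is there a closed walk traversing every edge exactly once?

Degrees: 0:2, 1:1, 2:2, 3:4, 4:2, 5:2, 6:4, 7:2, 8:3, 9:4, 10:2, 11:2
Vertices with odd degree: 1, 8. An Eulerian circuit requires all degrees even.

No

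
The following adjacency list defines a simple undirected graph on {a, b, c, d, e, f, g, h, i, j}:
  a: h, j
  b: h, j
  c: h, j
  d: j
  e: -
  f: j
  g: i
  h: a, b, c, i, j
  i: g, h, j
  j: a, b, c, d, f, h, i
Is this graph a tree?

The graph has 10 vertices and 12 edges.
It is not connected, so it is not a tree.

No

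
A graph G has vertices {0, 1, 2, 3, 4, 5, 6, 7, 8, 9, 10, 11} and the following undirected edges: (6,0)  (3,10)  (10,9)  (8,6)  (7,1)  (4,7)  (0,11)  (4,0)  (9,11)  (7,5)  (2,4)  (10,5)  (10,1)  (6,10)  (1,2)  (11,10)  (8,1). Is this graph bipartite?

The cycle 10-9-11-10 has length 3, which is odd, so the graph is not bipartite.

No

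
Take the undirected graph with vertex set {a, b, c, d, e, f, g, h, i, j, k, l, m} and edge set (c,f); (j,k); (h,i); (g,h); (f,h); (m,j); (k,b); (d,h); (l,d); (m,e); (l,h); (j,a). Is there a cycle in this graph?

|V| = 13, |E| = 12, number of components = 2.
One cycle is h-l-d-h.

Yes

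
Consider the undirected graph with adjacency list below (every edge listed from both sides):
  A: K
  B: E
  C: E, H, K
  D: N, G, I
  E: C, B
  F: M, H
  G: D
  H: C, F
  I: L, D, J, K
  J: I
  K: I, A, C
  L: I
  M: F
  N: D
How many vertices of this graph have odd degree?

Degrees: A:1, B:1, C:3, D:3, E:2, F:2, G:1, H:2, I:4, J:1, K:3, L:1, M:1, N:1
Odd-degree vertices: A, B, C, D, G, J, K, L, M, N.

10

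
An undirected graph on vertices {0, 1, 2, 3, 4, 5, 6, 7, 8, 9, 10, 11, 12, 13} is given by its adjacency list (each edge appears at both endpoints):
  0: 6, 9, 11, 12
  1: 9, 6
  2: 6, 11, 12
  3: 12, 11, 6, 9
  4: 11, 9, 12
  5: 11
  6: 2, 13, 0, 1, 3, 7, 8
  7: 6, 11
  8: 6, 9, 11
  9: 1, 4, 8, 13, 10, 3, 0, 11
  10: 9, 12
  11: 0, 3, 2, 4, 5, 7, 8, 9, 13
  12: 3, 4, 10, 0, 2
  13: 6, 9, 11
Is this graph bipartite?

No

11-9-13-11 is an odd cycle (length 3), and a bipartite graph can contain only even cycles.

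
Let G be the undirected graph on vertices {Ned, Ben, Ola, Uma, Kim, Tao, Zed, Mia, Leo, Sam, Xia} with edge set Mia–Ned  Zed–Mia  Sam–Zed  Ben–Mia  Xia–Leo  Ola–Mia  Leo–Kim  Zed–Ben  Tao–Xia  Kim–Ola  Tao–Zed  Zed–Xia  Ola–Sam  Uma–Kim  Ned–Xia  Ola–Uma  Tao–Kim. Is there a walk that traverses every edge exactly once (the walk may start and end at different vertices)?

Yes

Degrees: Ned:2, Ben:2, Ola:4, Uma:2, Kim:4, Tao:3, Zed:5, Mia:4, Leo:2, Sam:2, Xia:4
Odd-degree vertices: Tao, Zed (2 total).
The non-isolated vertices are connected and exactly 2 have odd degree, so an Eulerian trail exists (from Tao to Zed).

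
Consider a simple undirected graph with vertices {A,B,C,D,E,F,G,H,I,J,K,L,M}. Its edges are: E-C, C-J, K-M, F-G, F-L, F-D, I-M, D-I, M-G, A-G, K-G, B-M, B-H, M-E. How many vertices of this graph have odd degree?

6

Degrees: A:1, B:2, C:2, D:2, E:2, F:3, G:4, H:1, I:2, J:1, K:2, L:1, M:5
Odd-degree vertices: A, F, H, J, L, M.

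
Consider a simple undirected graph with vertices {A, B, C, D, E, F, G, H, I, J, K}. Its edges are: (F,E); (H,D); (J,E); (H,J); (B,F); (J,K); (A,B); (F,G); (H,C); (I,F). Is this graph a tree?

The graph has 11 vertices and 10 edges.
It is connected with exactly 10 edges, hence acyclic — it is a tree.

Yes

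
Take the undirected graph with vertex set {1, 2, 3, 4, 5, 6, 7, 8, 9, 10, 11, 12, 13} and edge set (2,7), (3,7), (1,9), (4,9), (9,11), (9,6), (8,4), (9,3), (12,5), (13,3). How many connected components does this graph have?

3

Component: {10}
Component: {5, 12}
Component: {1, 2, 3, 4, 6, 7, 8, 9, 11, 13}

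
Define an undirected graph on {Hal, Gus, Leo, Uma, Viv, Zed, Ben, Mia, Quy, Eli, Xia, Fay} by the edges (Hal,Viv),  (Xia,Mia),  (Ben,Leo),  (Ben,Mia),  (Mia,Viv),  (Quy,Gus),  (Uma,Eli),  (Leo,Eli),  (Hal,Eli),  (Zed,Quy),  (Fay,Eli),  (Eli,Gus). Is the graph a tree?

No

|V| = 12, |E| = 12.
Connected but with 12 > 11 edges, so it has a cycle and is not a tree.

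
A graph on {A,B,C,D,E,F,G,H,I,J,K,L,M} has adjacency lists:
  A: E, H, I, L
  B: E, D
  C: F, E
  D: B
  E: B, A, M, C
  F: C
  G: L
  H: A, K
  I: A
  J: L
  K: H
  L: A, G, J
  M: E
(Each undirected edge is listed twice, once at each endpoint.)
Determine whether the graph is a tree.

Yes

The graph has 13 vertices and 12 edges.
It is connected with exactly 12 edges, hence acyclic — it is a tree.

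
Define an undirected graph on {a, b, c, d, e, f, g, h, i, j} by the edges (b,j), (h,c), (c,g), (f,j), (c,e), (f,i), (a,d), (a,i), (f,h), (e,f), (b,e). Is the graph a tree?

No

|V| = 10, |E| = 11.
Connected but with 11 > 9 edges, so it has a cycle and is not a tree.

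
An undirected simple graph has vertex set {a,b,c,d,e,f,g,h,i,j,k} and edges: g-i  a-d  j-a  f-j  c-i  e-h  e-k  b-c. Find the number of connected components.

Component: {e, h, k}
Component: {a, d, f, j}
Component: {b, c, g, i}

3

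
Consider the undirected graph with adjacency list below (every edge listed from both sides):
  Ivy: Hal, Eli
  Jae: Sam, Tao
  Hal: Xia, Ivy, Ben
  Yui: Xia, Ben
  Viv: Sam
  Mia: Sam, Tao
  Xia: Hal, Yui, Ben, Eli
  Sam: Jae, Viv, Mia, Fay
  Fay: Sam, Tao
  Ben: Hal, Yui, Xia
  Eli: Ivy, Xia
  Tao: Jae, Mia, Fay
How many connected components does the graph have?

Component: {Ivy, Hal, Yui, Xia, Ben, Eli}
Component: {Jae, Viv, Mia, Sam, Fay, Tao}

2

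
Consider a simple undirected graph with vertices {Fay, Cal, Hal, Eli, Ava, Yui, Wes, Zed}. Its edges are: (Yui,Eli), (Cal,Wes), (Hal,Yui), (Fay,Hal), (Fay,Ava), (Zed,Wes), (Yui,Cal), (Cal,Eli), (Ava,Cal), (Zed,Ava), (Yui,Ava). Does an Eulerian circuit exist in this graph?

Yes

Degrees: Fay:2, Cal:4, Hal:2, Eli:2, Ava:4, Yui:4, Wes:2, Zed:2
Every vertex has even degree and the edges form a single connected piece, so an Eulerian circuit exists.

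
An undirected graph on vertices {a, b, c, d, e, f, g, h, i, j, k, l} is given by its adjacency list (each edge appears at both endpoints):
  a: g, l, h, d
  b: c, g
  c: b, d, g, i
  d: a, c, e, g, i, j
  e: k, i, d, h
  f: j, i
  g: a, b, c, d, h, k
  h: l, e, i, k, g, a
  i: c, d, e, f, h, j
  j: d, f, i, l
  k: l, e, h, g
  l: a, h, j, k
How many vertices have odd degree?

0

Degrees: a:4, b:2, c:4, d:6, e:4, f:2, g:6, h:6, i:6, j:4, k:4, l:4
Odd-degree vertices: none.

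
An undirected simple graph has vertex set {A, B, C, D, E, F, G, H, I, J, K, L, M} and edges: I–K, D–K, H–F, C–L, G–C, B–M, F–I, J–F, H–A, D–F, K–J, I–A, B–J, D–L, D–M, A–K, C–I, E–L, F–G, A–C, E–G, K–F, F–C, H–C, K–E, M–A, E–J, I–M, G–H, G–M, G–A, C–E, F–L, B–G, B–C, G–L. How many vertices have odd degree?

4

Degrees: A:6, B:4, C:8, D:4, E:5, F:8, G:8, H:4, I:5, J:4, K:6, L:5, M:5
Odd-degree vertices: E, I, L, M.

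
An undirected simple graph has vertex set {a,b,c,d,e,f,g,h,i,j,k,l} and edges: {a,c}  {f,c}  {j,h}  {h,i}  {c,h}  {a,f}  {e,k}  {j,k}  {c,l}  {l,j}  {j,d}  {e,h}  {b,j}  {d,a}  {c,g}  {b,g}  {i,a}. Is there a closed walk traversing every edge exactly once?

No

Degrees: a:4, b:2, c:5, d:2, e:2, f:2, g:2, h:4, i:2, j:5, k:2, l:2
Vertices with odd degree: c, j. An Eulerian circuit requires all degrees even.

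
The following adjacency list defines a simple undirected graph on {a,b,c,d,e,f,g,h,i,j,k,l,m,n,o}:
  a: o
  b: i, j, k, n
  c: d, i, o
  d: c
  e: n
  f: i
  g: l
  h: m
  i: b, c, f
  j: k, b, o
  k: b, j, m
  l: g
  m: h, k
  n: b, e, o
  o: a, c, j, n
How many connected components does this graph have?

2

Component: {g, l}
Component: {a, b, c, d, e, f, h, i, j, k, m, n, o}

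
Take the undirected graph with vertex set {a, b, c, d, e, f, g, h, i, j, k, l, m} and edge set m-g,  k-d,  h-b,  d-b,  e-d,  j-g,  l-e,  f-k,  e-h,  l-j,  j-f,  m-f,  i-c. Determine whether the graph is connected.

Component: {a}
Component: {c, i}
Component: {b, d, e, f, g, h, j, k, l, m}
There are 3 separate components, so the graph is not connected.

No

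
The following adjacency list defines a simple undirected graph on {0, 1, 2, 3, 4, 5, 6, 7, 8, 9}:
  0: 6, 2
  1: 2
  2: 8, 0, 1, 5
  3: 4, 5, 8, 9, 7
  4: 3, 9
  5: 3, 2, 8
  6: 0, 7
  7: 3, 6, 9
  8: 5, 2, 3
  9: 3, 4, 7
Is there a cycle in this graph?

Yes

|V| = 10, |E| = 14, number of components = 1.
Since 14 > 10 - 1, a cycle must exist; for instance 0-2-5-3-9-7-6-0.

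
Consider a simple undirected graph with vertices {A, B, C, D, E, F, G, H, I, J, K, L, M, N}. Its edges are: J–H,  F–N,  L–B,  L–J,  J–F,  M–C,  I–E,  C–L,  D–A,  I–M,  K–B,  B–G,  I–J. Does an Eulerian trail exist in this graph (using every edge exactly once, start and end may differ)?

No

Degrees: A:1, B:3, C:2, D:1, E:1, F:2, G:1, H:1, I:3, J:4, K:1, L:3, M:2, N:1
Odd-degree vertices: A, B, D, E, G, H, I, K, L, N (10 total).
An Eulerian trail requires 0 or 2 odd-degree vertices; here there are 10.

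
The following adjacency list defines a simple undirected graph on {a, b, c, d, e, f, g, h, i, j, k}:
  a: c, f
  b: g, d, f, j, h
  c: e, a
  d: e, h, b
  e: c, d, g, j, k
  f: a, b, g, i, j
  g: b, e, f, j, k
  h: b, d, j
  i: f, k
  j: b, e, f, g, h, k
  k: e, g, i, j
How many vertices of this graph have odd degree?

Degrees: a:2, b:5, c:2, d:3, e:5, f:5, g:5, h:3, i:2, j:6, k:4
Odd-degree vertices: b, d, e, f, g, h.

6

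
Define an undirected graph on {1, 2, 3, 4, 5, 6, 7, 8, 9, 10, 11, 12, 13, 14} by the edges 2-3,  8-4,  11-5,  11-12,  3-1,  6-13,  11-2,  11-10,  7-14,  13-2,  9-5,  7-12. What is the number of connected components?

Component: {4, 8}
Component: {1, 2, 3, 5, 6, 7, 9, 10, 11, 12, 13, 14}

2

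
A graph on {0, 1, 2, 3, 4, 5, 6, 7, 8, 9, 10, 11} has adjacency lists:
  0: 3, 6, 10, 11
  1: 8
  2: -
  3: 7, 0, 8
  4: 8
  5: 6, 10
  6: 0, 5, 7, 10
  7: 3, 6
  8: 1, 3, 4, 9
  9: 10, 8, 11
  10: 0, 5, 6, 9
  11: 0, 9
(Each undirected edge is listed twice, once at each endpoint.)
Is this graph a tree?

|V| = 12, |E| = 15.
It is not connected, so it is not a tree.

No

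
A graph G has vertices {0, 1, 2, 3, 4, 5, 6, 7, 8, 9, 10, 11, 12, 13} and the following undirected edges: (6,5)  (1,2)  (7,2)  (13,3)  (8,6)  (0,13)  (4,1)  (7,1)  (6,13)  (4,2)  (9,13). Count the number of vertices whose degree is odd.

Degrees: 0:1, 1:3, 2:3, 3:1, 4:2, 5:1, 6:3, 7:2, 8:1, 9:1, 10:0, 11:0, 12:0, 13:4
Odd-degree vertices: 0, 1, 2, 3, 5, 6, 8, 9.

8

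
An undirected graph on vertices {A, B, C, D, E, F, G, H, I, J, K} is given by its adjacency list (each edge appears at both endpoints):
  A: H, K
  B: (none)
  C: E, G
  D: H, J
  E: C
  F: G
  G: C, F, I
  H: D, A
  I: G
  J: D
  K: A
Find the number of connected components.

3

Component: {B}
Component: {A, D, H, J, K}
Component: {C, E, F, G, I}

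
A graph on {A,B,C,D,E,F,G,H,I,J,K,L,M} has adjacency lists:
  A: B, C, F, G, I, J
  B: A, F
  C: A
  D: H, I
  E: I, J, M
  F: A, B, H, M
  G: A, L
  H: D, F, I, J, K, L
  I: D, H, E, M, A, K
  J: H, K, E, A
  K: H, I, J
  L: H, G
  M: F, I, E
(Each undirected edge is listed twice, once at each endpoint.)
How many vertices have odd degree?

Degrees: A:6, B:2, C:1, D:2, E:3, F:4, G:2, H:6, I:6, J:4, K:3, L:2, M:3
Odd-degree vertices: C, E, K, M.

4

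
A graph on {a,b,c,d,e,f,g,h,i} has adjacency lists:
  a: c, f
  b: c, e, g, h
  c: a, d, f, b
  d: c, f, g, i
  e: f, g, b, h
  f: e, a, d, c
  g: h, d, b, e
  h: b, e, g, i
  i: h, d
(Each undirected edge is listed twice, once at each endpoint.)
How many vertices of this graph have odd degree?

Degrees: a:2, b:4, c:4, d:4, e:4, f:4, g:4, h:4, i:2
Odd-degree vertices: none.

0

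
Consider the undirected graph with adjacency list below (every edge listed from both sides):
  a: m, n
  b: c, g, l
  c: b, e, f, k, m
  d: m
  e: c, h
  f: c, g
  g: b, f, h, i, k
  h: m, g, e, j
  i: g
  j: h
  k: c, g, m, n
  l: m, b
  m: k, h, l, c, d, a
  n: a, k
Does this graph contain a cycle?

The graph has 14 vertices, 20 edges, and 1 connected component.
One cycle is m-h-g-b-c-k-m.

Yes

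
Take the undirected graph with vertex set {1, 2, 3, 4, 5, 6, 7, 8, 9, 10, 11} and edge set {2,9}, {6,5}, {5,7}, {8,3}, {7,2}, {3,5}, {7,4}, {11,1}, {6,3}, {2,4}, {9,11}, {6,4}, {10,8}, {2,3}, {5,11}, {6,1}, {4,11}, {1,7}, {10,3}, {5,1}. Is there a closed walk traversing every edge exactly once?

Degrees: 1:4, 2:4, 3:5, 4:4, 5:5, 6:4, 7:4, 8:2, 9:2, 10:2, 11:4
Vertices with odd degree: 3, 5. An Eulerian circuit requires all degrees even.

No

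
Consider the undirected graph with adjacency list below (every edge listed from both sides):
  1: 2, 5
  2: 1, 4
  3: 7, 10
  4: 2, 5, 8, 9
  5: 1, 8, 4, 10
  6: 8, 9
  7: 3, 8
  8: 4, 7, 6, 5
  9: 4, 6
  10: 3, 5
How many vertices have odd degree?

Degrees: 1:2, 2:2, 3:2, 4:4, 5:4, 6:2, 7:2, 8:4, 9:2, 10:2
Odd-degree vertices: none.

0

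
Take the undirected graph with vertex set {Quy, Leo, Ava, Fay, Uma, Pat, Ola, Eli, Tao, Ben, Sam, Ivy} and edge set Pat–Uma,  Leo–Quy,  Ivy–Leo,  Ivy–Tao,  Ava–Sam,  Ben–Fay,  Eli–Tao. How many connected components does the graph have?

Component: {Ola}
Component: {Ava, Sam}
Component: {Fay, Ben}
Component: {Uma, Pat}
Component: {Quy, Leo, Eli, Tao, Ivy}

5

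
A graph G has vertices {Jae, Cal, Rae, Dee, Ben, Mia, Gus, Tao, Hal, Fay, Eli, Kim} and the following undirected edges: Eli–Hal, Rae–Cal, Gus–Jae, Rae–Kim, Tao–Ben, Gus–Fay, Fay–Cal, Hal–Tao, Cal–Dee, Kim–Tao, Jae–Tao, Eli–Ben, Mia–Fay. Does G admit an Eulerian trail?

No

Degrees: Jae:2, Cal:3, Rae:2, Dee:1, Ben:2, Mia:1, Gus:2, Tao:4, Hal:2, Fay:3, Eli:2, Kim:2
Odd-degree vertices: Cal, Dee, Mia, Fay (4 total).
With 4 odd-degree vertices (more than two), no single trail can use every edge.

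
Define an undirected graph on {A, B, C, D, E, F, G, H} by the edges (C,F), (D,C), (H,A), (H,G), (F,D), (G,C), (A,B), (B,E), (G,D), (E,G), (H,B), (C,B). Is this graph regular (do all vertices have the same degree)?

Degrees: A:2, B:4, C:4, D:3, E:2, F:2, G:4, H:3
Vertex A has degree 2 while B has degree 4, so the graph is not regular.

No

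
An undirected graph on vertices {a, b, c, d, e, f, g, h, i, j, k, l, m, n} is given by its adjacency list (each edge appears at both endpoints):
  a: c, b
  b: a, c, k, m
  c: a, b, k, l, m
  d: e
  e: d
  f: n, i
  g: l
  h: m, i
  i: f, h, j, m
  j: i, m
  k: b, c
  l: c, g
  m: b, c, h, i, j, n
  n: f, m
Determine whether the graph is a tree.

The graph has 14 vertices and 18 edges.
It is not connected, so it is not a tree.

No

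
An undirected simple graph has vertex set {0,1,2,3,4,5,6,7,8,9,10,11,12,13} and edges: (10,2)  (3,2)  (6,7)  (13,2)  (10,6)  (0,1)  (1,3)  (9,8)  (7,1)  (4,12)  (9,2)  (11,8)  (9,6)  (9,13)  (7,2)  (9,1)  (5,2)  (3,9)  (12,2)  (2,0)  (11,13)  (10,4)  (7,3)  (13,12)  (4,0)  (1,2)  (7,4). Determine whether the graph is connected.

Starting from 0 and exploring outward reaches every vertex (0, 1, 2, 4, 3, 9, 7, 10, 5, 13, 12, 8, 6, 11); the graph is connected.

Yes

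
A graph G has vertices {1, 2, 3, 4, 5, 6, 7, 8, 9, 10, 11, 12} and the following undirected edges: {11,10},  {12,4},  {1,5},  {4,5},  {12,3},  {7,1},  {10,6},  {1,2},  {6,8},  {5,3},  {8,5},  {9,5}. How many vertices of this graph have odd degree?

Degrees: 1:3, 2:1, 3:2, 4:2, 5:5, 6:2, 7:1, 8:2, 9:1, 10:2, 11:1, 12:2
Odd-degree vertices: 1, 2, 5, 7, 9, 11.

6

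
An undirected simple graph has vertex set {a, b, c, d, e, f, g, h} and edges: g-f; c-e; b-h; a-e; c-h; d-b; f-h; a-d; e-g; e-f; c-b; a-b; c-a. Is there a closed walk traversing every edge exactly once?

Degrees: a:4, b:4, c:4, d:2, e:4, f:3, g:2, h:3
Vertices with odd degree: f, h. An Eulerian circuit requires all degrees even.

No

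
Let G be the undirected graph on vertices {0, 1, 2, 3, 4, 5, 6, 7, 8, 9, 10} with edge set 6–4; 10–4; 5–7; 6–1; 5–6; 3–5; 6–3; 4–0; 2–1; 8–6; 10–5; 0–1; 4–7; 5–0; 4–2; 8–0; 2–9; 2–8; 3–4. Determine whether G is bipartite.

No

6-3-5-6 is an odd cycle (length 3), and a bipartite graph can contain only even cycles.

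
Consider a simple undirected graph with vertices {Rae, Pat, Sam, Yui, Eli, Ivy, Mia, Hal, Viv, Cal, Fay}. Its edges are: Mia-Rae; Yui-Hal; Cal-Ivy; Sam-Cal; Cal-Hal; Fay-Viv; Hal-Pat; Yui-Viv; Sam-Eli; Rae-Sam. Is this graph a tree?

The graph has 11 vertices and 10 edges.
It is connected with exactly 10 edges, hence acyclic — it is a tree.

Yes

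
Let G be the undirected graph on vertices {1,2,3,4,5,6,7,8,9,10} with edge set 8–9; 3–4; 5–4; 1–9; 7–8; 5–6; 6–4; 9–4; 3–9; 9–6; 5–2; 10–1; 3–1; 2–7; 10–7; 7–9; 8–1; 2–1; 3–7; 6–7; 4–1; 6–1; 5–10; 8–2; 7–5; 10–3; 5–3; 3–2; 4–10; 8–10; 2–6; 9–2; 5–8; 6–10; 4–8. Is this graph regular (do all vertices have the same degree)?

Yes

Degrees: 1:7, 2:7, 3:7, 4:7, 5:7, 6:7, 7:7, 8:7, 9:7, 10:7
All degrees equal 7; the graph is regular.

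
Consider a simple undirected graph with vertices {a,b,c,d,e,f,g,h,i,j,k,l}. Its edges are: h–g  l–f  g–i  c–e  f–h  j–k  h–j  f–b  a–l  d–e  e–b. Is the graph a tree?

Yes

The graph has 12 vertices and 11 edges.
Connected and |E| = |V| - 1, which characterizes a tree.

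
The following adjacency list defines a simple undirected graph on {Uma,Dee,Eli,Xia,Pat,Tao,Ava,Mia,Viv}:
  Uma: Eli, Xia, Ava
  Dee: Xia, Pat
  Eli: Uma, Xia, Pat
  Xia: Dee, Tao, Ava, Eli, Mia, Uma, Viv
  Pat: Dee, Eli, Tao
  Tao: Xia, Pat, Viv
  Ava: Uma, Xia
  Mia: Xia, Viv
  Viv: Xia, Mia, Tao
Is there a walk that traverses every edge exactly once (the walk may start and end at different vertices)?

Degrees: Uma:3, Dee:2, Eli:3, Xia:7, Pat:3, Tao:3, Ava:2, Mia:2, Viv:3
Odd-degree vertices: Uma, Eli, Xia, Pat, Tao, Viv (6 total).
With 6 odd-degree vertices (more than two), no single trail can use every edge.

No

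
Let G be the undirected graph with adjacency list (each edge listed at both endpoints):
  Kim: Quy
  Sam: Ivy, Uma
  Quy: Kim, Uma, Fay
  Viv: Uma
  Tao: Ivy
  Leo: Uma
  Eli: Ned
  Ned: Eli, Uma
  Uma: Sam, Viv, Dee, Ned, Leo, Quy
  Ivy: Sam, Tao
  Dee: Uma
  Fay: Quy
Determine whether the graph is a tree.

Yes

|V| = 12, |E| = 11.
It is connected with exactly 11 edges, hence acyclic — it is a tree.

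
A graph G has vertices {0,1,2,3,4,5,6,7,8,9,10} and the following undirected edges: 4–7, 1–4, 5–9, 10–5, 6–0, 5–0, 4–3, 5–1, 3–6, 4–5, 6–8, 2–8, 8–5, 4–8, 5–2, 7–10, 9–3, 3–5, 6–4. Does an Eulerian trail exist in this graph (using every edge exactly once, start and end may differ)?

Degrees: 0:2, 1:2, 2:2, 3:4, 4:6, 5:8, 6:4, 7:2, 8:4, 9:2, 10:2
Odd-degree vertices: none (0 total).
The non-isolated vertices are connected and exactly 0 have odd degree, so an Eulerian trail exists.

Yes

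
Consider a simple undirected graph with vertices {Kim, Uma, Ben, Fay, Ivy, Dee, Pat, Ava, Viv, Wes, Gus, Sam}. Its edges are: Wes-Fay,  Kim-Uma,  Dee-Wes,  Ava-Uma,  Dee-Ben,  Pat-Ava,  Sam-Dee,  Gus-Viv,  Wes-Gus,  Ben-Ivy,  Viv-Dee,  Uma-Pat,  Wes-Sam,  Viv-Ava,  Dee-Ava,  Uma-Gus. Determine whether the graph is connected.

Starting from Kim and exploring outward reaches every vertex (Kim, Uma, Ava, Pat, Gus, Dee, Viv, Wes, Ben, Sam, Fay, Ivy); the graph is connected.

Yes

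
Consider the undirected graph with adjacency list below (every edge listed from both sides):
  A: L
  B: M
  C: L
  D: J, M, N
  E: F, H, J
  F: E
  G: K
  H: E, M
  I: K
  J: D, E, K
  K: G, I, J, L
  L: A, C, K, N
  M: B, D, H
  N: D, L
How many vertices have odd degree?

10

Degrees: A:1, B:1, C:1, D:3, E:3, F:1, G:1, H:2, I:1, J:3, K:4, L:4, M:3, N:2
Odd-degree vertices: A, B, C, D, E, F, G, I, J, M.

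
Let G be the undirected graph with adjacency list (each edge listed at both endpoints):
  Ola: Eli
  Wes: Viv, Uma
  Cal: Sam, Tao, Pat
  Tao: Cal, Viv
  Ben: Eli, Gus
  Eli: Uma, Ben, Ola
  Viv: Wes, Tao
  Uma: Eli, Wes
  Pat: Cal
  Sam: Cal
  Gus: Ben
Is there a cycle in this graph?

No

|V| = 11, |E| = 10, number of components = 1.
A forest on 11 vertices with 1 component has exactly 10 edges, which matches — so no cycle.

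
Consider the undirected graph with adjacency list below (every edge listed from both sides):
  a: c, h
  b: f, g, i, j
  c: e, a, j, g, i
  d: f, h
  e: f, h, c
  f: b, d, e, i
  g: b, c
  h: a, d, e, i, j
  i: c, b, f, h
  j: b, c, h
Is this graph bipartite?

No

The cycle i-f-b-i has length 3, which is odd, so the graph is not bipartite.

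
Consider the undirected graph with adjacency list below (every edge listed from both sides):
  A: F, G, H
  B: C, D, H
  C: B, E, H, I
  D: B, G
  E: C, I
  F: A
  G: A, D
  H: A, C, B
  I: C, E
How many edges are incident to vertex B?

3

Neighbors of B: C, D, H.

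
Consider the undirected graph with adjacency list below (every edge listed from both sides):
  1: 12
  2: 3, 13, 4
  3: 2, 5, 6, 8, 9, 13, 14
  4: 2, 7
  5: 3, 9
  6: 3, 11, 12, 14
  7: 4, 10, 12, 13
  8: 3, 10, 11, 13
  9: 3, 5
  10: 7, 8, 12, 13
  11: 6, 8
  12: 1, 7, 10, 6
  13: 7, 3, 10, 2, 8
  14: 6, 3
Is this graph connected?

Starting from 1 and exploring outward reaches every vertex (1, 12, 7, 6, 10, 13, 4, 3, 14, 11, 8, 2, 5, 9); the graph is connected.

Yes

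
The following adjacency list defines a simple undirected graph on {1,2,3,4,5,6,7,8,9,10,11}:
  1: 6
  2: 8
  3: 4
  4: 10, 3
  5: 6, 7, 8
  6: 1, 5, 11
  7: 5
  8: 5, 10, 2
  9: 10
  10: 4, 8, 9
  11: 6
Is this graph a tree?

Yes

The graph has 11 vertices and 10 edges.
It is connected with exactly 10 edges, hence acyclic — it is a tree.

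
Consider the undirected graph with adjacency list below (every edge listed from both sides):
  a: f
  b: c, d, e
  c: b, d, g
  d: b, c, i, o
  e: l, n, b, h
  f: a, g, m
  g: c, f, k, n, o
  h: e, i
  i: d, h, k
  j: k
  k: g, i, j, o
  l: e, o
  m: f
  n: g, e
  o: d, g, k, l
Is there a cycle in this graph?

|V| = 15, |E| = 21, number of components = 1.
Since 21 > 15 - 1, a cycle must exist; for instance g-o-d-b-e-n-g.

Yes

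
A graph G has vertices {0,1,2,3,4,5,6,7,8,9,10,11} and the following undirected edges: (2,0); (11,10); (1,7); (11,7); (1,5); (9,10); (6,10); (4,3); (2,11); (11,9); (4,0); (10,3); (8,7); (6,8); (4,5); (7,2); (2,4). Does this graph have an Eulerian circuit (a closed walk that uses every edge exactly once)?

Yes

Degrees: 0:2, 1:2, 2:4, 3:2, 4:4, 5:2, 6:2, 7:4, 8:2, 9:2, 10:4, 11:4
All degrees are even and the non-isolated vertices are connected — an Eulerian circuit exists.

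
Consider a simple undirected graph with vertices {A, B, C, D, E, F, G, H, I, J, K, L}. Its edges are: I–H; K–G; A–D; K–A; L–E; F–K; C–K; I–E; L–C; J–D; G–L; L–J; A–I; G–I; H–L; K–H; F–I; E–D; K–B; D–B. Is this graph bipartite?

Yes

Partition the vertices as {D, I, K, L} vs {A, B, C, E, F, G, H, J}. Each listed edge has one endpoint in each part, so the graph is bipartite.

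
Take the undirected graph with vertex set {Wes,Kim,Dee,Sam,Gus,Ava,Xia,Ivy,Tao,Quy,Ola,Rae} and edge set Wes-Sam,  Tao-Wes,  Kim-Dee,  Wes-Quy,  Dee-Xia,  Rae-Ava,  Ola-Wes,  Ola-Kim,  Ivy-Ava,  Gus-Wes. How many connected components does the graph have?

2

Component: {Ava, Ivy, Rae}
Component: {Wes, Kim, Dee, Sam, Gus, Xia, Tao, Quy, Ola}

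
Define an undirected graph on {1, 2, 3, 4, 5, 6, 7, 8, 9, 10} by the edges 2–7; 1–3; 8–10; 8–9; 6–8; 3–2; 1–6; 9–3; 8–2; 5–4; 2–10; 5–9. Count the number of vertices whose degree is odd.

Degrees: 1:2, 2:4, 3:3, 4:1, 5:2, 6:2, 7:1, 8:4, 9:3, 10:2
Odd-degree vertices: 3, 4, 7, 9.

4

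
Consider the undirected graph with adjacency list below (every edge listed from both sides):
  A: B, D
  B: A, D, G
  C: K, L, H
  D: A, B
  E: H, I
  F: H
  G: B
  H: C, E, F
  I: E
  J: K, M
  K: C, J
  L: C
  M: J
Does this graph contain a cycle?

The graph has 13 vertices, 12 edges, and 2 connected components.
Since 12 > 13 - 2, a cycle must exist; for instance A-B-D-A.

Yes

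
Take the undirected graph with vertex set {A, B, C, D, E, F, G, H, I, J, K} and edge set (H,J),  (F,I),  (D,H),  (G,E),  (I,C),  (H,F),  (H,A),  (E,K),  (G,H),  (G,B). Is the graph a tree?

|V| = 11, |E| = 10.
Connected and |E| = |V| - 1, which characterizes a tree.

Yes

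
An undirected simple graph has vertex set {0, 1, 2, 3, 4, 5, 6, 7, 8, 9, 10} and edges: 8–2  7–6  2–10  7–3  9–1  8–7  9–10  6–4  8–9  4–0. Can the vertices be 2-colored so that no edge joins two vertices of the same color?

Yes

A valid 2-coloring puts {2, 4, 5, 7, 9} on one side and {0, 1, 3, 6, 8, 10} on the other; every edge crosses between the two sides.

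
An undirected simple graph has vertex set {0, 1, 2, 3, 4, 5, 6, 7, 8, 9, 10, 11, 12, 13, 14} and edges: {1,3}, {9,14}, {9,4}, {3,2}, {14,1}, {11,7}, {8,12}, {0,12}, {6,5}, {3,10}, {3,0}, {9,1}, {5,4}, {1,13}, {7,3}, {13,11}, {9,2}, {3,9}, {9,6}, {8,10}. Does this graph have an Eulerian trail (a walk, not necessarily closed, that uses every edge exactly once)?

Yes

Degrees: 0:2, 1:4, 2:2, 3:6, 4:2, 5:2, 6:2, 7:2, 8:2, 9:6, 10:2, 11:2, 12:2, 13:2, 14:2
Odd-degree vertices: none (0 total).
The non-isolated vertices are connected and exactly 0 have odd degree, so an Eulerian trail exists.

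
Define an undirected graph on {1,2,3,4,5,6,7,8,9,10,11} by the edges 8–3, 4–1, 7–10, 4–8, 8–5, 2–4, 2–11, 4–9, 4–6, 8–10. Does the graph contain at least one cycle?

No

The graph has 11 vertices, 10 edges, and 1 connected component.
A forest on 11 vertices with 1 component has exactly 10 edges, which matches — so no cycle.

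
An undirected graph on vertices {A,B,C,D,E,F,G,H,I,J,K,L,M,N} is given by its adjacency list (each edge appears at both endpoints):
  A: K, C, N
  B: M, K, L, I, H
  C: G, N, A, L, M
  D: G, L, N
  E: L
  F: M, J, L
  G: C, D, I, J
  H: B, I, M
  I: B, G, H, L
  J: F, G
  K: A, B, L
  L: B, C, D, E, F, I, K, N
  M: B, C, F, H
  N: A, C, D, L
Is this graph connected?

A breadth-first search from A visits A, C, K, N, L, M, G, B, D, F, I, E, H, J — all 14 vertices — so the graph is connected.

Yes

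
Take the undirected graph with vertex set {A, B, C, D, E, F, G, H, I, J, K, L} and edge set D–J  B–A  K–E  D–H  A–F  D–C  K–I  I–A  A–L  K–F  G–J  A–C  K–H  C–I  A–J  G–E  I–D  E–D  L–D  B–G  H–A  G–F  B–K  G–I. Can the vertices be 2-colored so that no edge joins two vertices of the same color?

No

I-C-A-I is an odd cycle (length 3), and a bipartite graph can contain only even cycles.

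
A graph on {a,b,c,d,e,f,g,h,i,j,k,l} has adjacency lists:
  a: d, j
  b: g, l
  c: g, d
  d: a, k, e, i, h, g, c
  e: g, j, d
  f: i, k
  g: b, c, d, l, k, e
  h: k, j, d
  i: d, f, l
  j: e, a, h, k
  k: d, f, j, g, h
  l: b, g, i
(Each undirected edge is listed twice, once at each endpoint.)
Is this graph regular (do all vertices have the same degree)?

Degrees: a:2, b:2, c:2, d:7, e:3, f:2, g:6, h:3, i:3, j:4, k:5, l:3
Degrees are not all equal (e.g. deg(a)=2 but deg(d)=7); not regular.

No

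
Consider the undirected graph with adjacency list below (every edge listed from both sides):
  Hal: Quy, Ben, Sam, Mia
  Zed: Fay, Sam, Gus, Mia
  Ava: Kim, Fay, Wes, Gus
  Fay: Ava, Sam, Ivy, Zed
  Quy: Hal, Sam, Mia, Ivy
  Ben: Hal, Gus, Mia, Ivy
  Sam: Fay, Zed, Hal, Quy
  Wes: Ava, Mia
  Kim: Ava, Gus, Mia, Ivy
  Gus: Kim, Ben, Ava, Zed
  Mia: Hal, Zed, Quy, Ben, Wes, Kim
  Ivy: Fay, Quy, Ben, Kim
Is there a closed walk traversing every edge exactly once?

Degrees: Hal:4, Zed:4, Ava:4, Fay:4, Quy:4, Ben:4, Sam:4, Wes:2, Kim:4, Gus:4, Mia:6, Ivy:4
All degrees are even and the non-isolated vertices are connected — an Eulerian circuit exists.

Yes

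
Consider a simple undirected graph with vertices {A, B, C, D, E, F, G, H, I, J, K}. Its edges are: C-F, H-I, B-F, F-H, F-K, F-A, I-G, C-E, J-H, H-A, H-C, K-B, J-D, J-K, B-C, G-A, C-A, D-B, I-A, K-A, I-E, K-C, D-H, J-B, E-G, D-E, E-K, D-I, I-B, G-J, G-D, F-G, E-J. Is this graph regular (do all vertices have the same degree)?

Degrees: A:6, B:6, C:6, D:6, E:6, F:6, G:6, H:6, I:6, J:6, K:6
All degrees equal 6; the graph is regular.

Yes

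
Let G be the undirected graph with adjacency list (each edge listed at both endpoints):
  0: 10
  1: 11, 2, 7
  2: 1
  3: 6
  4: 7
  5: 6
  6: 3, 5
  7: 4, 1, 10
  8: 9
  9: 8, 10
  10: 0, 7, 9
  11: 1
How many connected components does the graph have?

2

Component: {3, 5, 6}
Component: {0, 1, 2, 4, 7, 8, 9, 10, 11}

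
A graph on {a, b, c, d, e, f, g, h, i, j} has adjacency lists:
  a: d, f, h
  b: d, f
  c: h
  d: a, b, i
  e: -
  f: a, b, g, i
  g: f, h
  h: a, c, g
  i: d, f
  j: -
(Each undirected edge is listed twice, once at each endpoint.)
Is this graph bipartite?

Partition the vertices as {d, e, f, h, j} vs {a, b, c, g, i}. Each listed edge has one endpoint in each part, so the graph is bipartite.

Yes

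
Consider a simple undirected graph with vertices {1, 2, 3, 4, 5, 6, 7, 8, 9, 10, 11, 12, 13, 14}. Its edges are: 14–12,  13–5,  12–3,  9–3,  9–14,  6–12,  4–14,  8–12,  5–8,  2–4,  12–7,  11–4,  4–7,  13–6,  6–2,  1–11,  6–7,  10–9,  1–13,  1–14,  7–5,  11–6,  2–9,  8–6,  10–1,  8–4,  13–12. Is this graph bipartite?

No

12-7-6-12 is an odd cycle (length 3), and a bipartite graph can contain only even cycles.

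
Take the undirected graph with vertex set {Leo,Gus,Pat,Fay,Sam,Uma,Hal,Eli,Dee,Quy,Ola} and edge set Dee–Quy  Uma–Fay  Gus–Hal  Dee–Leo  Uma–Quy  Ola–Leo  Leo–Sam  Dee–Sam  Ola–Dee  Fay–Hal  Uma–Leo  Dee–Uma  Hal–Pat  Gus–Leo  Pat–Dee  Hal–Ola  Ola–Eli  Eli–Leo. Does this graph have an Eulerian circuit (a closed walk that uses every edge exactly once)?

Degrees: Leo:6, Gus:2, Pat:2, Fay:2, Sam:2, Uma:4, Hal:4, Eli:2, Dee:6, Quy:2, Ola:4
Every vertex has even degree and the edges form a single connected piece, so an Eulerian circuit exists.

Yes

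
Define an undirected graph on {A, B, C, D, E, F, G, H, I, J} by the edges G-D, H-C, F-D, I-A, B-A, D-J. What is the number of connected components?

4

Component: {E}
Component: {C, H}
Component: {A, B, I}
Component: {D, F, G, J}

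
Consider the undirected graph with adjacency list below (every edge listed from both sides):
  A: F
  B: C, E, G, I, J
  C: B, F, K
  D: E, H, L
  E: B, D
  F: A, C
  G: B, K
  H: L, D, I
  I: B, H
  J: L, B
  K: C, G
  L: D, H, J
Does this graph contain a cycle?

|V| = 12, |E| = 15, number of components = 1.
One cycle is C-B-G-K-C.

Yes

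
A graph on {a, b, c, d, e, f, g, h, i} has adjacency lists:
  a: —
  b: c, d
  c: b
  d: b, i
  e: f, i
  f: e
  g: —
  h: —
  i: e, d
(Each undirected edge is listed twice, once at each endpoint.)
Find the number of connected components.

Component: {a}
Component: {g}
Component: {h}
Component: {b, c, d, e, f, i}

4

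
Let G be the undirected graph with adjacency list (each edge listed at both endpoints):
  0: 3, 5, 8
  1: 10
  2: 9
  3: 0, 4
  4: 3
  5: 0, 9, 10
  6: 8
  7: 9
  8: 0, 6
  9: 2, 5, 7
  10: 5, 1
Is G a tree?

Yes

|V| = 11, |E| = 10.
Connected and |E| = |V| - 1, which characterizes a tree.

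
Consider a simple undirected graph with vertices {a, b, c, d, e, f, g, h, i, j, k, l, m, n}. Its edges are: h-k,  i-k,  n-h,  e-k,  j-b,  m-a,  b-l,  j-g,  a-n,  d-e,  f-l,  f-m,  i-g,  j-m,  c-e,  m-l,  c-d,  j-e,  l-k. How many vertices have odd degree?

0

Degrees: a:2, b:2, c:2, d:2, e:4, f:2, g:2, h:2, i:2, j:4, k:4, l:4, m:4, n:2
Odd-degree vertices: none.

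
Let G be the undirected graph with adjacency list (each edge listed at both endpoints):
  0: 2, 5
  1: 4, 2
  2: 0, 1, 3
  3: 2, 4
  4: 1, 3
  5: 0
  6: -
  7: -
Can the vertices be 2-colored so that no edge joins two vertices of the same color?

A valid 2-coloring puts {2, 4, 5, 6, 7} on one side and {0, 1, 3} on the other; every edge crosses between the two sides.

Yes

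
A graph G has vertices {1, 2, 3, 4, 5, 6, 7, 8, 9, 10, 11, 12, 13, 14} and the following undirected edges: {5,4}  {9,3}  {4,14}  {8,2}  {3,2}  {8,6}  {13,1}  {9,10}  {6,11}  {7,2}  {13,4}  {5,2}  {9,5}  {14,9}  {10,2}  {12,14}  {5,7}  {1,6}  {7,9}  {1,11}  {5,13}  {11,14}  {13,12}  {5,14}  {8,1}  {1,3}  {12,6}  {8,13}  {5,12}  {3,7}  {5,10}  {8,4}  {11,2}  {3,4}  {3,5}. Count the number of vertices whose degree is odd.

8

Degrees: 1:5, 2:6, 3:6, 4:5, 5:9, 6:4, 7:4, 8:5, 9:5, 10:3, 11:4, 12:4, 13:5, 14:5
Odd-degree vertices: 1, 4, 5, 8, 9, 10, 13, 14.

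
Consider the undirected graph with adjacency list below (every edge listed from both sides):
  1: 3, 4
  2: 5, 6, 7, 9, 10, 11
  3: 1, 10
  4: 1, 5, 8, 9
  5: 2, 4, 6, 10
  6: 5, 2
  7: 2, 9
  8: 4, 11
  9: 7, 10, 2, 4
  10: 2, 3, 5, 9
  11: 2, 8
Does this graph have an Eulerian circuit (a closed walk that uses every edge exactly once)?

Yes

Degrees: 1:2, 2:6, 3:2, 4:4, 5:4, 6:2, 7:2, 8:2, 9:4, 10:4, 11:2
All degrees are even and the non-isolated vertices are connected — an Eulerian circuit exists.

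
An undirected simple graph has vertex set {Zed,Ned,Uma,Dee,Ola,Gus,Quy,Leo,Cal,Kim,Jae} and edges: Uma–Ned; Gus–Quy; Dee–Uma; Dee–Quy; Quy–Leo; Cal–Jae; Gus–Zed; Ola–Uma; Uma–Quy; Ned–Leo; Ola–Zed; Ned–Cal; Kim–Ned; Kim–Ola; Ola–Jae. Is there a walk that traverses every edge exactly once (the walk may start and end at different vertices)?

Yes

Degrees: Zed:2, Ned:4, Uma:4, Dee:2, Ola:4, Gus:2, Quy:4, Leo:2, Cal:2, Kim:2, Jae:2
Odd-degree vertices: none (0 total).
The non-isolated vertices are connected and exactly 0 have odd degree, so an Eulerian trail exists.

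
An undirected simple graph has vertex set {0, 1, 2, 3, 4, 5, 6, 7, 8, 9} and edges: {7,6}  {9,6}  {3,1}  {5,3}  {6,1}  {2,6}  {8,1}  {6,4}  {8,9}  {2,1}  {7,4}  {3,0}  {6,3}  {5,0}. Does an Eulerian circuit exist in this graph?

Yes

Degrees: 0:2, 1:4, 2:2, 3:4, 4:2, 5:2, 6:6, 7:2, 8:2, 9:2
All degrees are even and the non-isolated vertices are connected — an Eulerian circuit exists.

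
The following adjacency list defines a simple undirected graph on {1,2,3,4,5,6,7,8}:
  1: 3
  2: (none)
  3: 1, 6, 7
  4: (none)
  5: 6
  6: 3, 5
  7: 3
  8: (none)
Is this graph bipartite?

Yes

Color {2, 3, 4, 5, 8} black and {1, 6, 7} white. No edge joins two same-colored vertices, so the graph is bipartite.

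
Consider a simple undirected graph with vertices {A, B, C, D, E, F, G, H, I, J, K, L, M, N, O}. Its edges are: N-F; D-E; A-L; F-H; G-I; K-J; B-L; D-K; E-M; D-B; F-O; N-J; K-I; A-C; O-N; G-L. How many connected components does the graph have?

Component: {A, B, C, D, E, F, G, H, I, J, K, L, M, N, O}

1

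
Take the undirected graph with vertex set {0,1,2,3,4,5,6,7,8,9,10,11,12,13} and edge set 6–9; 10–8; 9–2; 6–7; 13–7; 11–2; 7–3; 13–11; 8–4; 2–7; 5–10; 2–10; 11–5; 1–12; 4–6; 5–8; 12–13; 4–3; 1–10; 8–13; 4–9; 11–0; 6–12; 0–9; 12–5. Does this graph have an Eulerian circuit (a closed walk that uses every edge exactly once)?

Degrees: 0:2, 1:2, 2:4, 3:2, 4:4, 5:4, 6:4, 7:4, 8:4, 9:4, 10:4, 11:4, 12:4, 13:4
Every vertex has even degree and the edges form a single connected piece, so an Eulerian circuit exists.

Yes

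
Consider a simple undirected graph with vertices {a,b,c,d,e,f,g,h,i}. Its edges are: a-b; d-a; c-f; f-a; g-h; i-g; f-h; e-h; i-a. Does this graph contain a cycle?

The graph has 9 vertices, 9 edges, and 1 connected component.
One cycle is a-f-h-g-i-a.

Yes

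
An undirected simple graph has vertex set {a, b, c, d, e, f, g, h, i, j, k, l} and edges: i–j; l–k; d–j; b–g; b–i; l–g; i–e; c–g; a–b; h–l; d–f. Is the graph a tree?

The graph has 12 vertices and 11 edges.
Connected and |E| = |V| - 1, which characterizes a tree.

Yes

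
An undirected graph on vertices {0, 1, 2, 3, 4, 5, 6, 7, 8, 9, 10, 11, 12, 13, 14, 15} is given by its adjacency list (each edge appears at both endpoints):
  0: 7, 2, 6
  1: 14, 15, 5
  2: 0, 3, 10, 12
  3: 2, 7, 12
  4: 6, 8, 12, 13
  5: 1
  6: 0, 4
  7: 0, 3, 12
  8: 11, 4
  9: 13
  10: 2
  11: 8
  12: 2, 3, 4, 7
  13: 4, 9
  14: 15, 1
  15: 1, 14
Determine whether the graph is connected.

No

Component: {1, 5, 14, 15}
Component: {0, 2, 3, 4, 6, 7, 8, 9, 10, 11, 12, 13}
There are 2 separate components, so the graph is not connected.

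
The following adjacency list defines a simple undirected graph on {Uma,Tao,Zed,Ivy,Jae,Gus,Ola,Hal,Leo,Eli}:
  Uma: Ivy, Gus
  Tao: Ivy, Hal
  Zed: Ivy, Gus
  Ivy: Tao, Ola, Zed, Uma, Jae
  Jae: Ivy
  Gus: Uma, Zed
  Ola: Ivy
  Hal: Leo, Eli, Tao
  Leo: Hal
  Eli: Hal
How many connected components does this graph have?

1

Component: {Uma, Tao, Zed, Ivy, Jae, Gus, Ola, Hal, Leo, Eli}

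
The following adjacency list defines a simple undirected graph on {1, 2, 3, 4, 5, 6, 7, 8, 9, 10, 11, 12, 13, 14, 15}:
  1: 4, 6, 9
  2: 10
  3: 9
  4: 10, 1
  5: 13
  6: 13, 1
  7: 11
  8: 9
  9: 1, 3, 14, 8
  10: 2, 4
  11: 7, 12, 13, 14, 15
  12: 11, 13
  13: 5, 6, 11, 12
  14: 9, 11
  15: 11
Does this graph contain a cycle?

Yes

|V| = 15, |E| = 16, number of components = 1.
Since 16 > 15 - 1, a cycle must exist; for instance 1-6-13-11-14-9-1.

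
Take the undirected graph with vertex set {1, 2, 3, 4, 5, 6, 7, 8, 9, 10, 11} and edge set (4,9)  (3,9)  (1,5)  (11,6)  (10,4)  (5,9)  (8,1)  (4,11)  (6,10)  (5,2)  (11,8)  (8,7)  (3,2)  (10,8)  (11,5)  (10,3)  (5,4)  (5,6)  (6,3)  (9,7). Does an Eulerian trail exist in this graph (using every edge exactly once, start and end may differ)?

Yes

Degrees: 1:2, 2:2, 3:4, 4:4, 5:6, 6:4, 7:2, 8:4, 9:4, 10:4, 11:4
Odd-degree vertices: none (0 total).
The non-isolated vertices are connected and exactly 0 have odd degree, so an Eulerian trail exists.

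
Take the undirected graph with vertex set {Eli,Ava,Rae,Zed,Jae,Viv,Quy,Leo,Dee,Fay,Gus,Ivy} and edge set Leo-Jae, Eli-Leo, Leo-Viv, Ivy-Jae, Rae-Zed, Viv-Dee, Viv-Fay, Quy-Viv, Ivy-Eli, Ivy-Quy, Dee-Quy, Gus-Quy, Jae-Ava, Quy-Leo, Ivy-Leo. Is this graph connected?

No

Component: {Rae, Zed}
Component: {Eli, Ava, Jae, Viv, Quy, Leo, Dee, Fay, Gus, Ivy}
There are 2 separate components, so the graph is not connected.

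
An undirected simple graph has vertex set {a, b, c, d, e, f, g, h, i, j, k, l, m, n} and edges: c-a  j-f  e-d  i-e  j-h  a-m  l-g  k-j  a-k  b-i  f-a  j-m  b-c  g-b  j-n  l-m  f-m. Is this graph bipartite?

The cycle m-f-j-m has length 3, which is odd, so the graph is not bipartite.

No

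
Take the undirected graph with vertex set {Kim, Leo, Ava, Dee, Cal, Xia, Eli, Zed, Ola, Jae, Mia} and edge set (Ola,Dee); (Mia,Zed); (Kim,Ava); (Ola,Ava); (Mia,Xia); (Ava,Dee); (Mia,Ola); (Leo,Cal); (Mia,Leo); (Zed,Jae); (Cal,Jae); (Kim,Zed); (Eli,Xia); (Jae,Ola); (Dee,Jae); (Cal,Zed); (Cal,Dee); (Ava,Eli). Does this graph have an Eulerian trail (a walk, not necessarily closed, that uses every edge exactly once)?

Degrees: Kim:2, Leo:2, Ava:4, Dee:4, Cal:4, Xia:2, Eli:2, Zed:4, Ola:4, Jae:4, Mia:4
Odd-degree vertices: none (0 total).
The non-isolated vertices are connected and exactly 0 have odd degree, so an Eulerian trail exists.

Yes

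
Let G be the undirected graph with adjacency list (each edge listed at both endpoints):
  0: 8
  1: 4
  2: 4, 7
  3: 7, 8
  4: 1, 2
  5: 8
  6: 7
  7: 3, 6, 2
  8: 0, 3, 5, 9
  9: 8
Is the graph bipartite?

Color {4, 7, 8} black and {0, 1, 2, 3, 5, 6, 9} white. No edge joins two same-colored vertices, so the graph is bipartite.

Yes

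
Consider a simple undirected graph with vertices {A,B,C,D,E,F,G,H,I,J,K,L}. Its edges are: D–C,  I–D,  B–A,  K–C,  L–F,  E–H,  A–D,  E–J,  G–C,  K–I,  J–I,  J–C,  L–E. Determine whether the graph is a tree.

No

The graph has 12 vertices and 13 edges.
A tree on 12 vertices has exactly 11 edges; this graph has 13, so it contains a cycle and is not a tree.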